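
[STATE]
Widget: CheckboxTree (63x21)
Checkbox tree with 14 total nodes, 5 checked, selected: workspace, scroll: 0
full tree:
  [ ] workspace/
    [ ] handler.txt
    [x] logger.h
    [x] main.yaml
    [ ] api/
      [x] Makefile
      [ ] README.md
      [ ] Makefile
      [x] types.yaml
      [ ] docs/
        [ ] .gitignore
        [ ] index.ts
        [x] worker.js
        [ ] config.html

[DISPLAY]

>[-] workspace/                                                
   [ ] handler.txt                                             
   [x] logger.h                                                
   [x] main.yaml                                               
   [-] api/                                                    
     [x] Makefile                                              
     [ ] README.md                                             
     [ ] Makefile                                              
     [x] types.yaml                                            
     [-] docs/                                                 
       [ ] .gitignore                                          
       [ ] index.ts                                            
       [x] worker.js                                           
       [ ] config.html                                         
                                                               
                                                               
                                                               
                                                               
                                                               
                                                               
                                                               


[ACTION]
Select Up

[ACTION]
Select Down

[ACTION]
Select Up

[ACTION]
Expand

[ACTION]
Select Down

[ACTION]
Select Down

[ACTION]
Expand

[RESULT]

 [-] workspace/                                                
   [ ] handler.txt                                             
>  [x] logger.h                                                
   [x] main.yaml                                               
   [-] api/                                                    
     [x] Makefile                                              
     [ ] README.md                                             
     [ ] Makefile                                              
     [x] types.yaml                                            
     [-] docs/                                                 
       [ ] .gitignore                                          
       [ ] index.ts                                            
       [x] worker.js                                           
       [ ] config.html                                         
                                                               
                                                               
                                                               
                                                               
                                                               
                                                               
                                                               


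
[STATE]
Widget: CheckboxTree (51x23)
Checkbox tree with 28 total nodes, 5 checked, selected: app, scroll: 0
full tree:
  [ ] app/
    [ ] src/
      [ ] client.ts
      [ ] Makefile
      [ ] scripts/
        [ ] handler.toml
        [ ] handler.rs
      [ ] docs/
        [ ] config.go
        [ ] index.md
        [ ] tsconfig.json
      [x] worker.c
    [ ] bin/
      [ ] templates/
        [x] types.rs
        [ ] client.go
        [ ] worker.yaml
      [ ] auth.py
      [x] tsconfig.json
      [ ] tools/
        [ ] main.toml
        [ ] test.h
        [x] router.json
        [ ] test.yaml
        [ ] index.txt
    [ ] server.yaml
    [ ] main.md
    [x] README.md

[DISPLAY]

>[-] app/                                          
   [-] src/                                        
     [ ] client.ts                                 
     [ ] Makefile                                  
     [ ] scripts/                                  
       [ ] handler.toml                            
       [ ] handler.rs                              
     [ ] docs/                                     
       [ ] config.go                               
       [ ] index.md                                
       [ ] tsconfig.json                           
     [x] worker.c                                  
   [-] bin/                                        
     [-] templates/                                
       [x] types.rs                                
       [ ] client.go                               
       [ ] worker.yaml                             
     [ ] auth.py                                   
     [x] tsconfig.json                             
     [-] tools/                                    
       [ ] main.toml                               
       [ ] test.h                                  
       [x] router.json                             


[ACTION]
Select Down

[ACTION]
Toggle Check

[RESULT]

 [-] app/                                          
>  [x] src/                                        
     [x] client.ts                                 
     [x] Makefile                                  
     [x] scripts/                                  
       [x] handler.toml                            
       [x] handler.rs                              
     [x] docs/                                     
       [x] config.go                               
       [x] index.md                                
       [x] tsconfig.json                           
     [x] worker.c                                  
   [-] bin/                                        
     [-] templates/                                
       [x] types.rs                                
       [ ] client.go                               
       [ ] worker.yaml                             
     [ ] auth.py                                   
     [x] tsconfig.json                             
     [-] tools/                                    
       [ ] main.toml                               
       [ ] test.h                                  
       [x] router.json                             


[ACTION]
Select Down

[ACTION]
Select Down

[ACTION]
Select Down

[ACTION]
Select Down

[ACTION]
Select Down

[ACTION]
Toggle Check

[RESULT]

 [-] app/                                          
   [-] src/                                        
     [x] client.ts                                 
     [x] Makefile                                  
     [-] scripts/                                  
       [x] handler.toml                            
>      [ ] handler.rs                              
     [x] docs/                                     
       [x] config.go                               
       [x] index.md                                
       [x] tsconfig.json                           
     [x] worker.c                                  
   [-] bin/                                        
     [-] templates/                                
       [x] types.rs                                
       [ ] client.go                               
       [ ] worker.yaml                             
     [ ] auth.py                                   
     [x] tsconfig.json                             
     [-] tools/                                    
       [ ] main.toml                               
       [ ] test.h                                  
       [x] router.json                             


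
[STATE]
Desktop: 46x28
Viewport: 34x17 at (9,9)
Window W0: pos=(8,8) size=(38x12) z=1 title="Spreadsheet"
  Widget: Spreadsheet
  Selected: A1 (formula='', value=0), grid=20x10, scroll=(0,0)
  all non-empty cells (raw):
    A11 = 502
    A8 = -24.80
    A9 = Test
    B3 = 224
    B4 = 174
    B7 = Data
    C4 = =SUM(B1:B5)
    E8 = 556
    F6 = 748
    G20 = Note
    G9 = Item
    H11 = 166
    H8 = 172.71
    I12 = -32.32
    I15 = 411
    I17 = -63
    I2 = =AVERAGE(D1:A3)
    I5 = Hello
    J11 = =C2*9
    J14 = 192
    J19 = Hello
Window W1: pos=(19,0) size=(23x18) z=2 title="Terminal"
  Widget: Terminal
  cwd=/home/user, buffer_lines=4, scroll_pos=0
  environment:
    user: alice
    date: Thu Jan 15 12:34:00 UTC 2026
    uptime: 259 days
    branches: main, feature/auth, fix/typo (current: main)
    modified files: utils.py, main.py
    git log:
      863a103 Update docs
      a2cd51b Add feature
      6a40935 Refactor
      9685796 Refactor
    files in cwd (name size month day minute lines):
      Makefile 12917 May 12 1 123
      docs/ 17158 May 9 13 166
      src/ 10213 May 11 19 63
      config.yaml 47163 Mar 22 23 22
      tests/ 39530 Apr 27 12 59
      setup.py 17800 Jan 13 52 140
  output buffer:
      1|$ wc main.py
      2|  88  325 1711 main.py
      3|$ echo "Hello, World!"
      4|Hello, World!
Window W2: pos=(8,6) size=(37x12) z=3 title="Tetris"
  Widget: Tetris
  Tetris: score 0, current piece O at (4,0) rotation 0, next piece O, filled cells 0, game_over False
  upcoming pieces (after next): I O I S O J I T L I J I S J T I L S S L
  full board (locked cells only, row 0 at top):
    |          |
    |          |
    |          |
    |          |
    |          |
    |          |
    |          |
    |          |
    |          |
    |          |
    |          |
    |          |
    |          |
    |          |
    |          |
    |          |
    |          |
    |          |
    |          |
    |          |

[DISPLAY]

          │Next:                  
          │▓▓                     
          │▓▓                     
          │                       
          │                       
          │                       
          │Score:                 
          │0                      
━━━━━━━━━━━━━━━━━━━━━━━━━━━━━━━━━━
  5        0       0       0      
━━━━━━━━━━━━━━━━━━━━━━━━━━━━━━━━━━
                                  
                                  
                                  
                                  
                                  
                                  


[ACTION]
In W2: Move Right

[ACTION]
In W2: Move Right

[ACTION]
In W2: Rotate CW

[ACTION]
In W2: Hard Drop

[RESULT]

          │Next:                  
          │████                   
          │                       
          │                       
          │                       
          │                       
      ▓▓  │Score:                 
      ▓▓  │0                      
━━━━━━━━━━━━━━━━━━━━━━━━━━━━━━━━━━
  5        0       0       0      
━━━━━━━━━━━━━━━━━━━━━━━━━━━━━━━━━━
                                  
                                  
                                  
                                  
                                  
                                  


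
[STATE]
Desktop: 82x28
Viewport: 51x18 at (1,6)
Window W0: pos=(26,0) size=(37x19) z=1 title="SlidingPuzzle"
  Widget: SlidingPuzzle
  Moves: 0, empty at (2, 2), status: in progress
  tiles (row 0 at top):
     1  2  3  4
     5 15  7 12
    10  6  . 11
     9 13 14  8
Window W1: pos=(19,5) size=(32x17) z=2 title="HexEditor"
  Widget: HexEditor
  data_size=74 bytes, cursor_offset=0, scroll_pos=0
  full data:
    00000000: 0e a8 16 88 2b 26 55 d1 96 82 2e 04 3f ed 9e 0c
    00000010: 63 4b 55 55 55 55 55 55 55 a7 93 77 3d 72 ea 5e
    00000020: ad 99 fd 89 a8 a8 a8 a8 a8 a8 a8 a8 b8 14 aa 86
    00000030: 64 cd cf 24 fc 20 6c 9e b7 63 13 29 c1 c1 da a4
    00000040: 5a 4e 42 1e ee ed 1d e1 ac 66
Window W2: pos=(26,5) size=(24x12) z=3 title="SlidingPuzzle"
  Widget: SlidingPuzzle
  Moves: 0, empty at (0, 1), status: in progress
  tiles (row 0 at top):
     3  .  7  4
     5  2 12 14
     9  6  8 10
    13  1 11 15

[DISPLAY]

                  ┃ HexEd┃ SlidingPuzzle        ┃┃ 
                  ┠──────┠──────────────────────┨┨ 
                  ┃000000┃┌────┬────┬────┬────┐ ┃┃ 
                  ┃000000┃│  3 │    │  7 │  4 │ ┃┃ 
                  ┃000000┃├────┼────┼────┼────┤ ┃┃ 
                  ┃000000┃│  5 │  2 │ 12 │ 14 │ ┃┃ 
                  ┃000000┃├────┼────┼────┼────┤ ┃┃ 
                  ┃      ┃│  9 │  6 │  8 │ 10 │ ┃┃ 
                  ┃      ┃├────┼────┼────┼────┤ ┃┃ 
                  ┃      ┃│ 13 │  1 │ 11 │ 15 │ ┃┃ 
                  ┃      ┗━━━━━━━━━━━━━━━━━━━━━━┛┃ 
                  ┃                              ┃ 
                  ┃                              ┃━
                  ┃                              ┃ 
                  ┃                              ┃ 
                  ┗━━━━━━━━━━━━━━━━━━━━━━━━━━━━━━┛ 
                                                   
                                                   


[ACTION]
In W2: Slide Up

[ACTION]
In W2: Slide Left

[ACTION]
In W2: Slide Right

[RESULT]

                  ┃ HexEd┃ SlidingPuzzle        ┃┃ 
                  ┠──────┠──────────────────────┨┨ 
                  ┃000000┃┌────┬────┬────┬────┐ ┃┃ 
                  ┃000000┃│  3 │  2 │  7 │  4 │ ┃┃ 
                  ┃000000┃├────┼────┼────┼────┤ ┃┃ 
                  ┃000000┃│  5 │    │ 12 │ 14 │ ┃┃ 
                  ┃000000┃├────┼────┼────┼────┤ ┃┃ 
                  ┃      ┃│  9 │  6 │  8 │ 10 │ ┃┃ 
                  ┃      ┃├────┼────┼────┼────┤ ┃┃ 
                  ┃      ┃│ 13 │  1 │ 11 │ 15 │ ┃┃ 
                  ┃      ┗━━━━━━━━━━━━━━━━━━━━━━┛┃ 
                  ┃                              ┃ 
                  ┃                              ┃━
                  ┃                              ┃ 
                  ┃                              ┃ 
                  ┗━━━━━━━━━━━━━━━━━━━━━━━━━━━━━━┛ 
                                                   
                                                   


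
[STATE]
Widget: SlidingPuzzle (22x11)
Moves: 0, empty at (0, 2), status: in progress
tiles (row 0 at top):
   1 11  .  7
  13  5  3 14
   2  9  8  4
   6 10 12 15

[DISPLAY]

┌────┬────┬────┬────┐ 
│  1 │ 11 │    │  7 │ 
├────┼────┼────┼────┤ 
│ 13 │  5 │  3 │ 14 │ 
├────┼────┼────┼────┤ 
│  2 │  9 │  8 │  4 │ 
├────┼────┼────┼────┤ 
│  6 │ 10 │ 12 │ 15 │ 
└────┴────┴────┴────┘ 
Moves: 0              
                      


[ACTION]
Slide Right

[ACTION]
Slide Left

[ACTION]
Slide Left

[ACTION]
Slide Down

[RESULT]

┌────┬────┬────┬────┐ 
│  1 │ 11 │  7 │    │ 
├────┼────┼────┼────┤ 
│ 13 │  5 │  3 │ 14 │ 
├────┼────┼────┼────┤ 
│  2 │  9 │  8 │  4 │ 
├────┼────┼────┼────┤ 
│  6 │ 10 │ 12 │ 15 │ 
└────┴────┴────┴────┘ 
Moves: 3              
                      


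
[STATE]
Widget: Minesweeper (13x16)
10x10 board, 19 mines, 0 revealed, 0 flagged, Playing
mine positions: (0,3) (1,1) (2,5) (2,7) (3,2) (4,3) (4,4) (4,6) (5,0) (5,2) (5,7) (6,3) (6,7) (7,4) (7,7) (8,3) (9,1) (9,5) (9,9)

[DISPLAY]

■■■■■■■■■■   
■■■■■■■■■■   
■■■■■■■■■■   
■■■■■■■■■■   
■■■■■■■■■■   
■■■■■■■■■■   
■■■■■■■■■■   
■■■■■■■■■■   
■■■■■■■■■■   
■■■■■■■■■■   
             
             
             
             
             
             


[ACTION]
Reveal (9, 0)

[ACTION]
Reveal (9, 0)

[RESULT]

■■■■■■■■■■   
■■■■■■■■■■   
■■■■■■■■■■   
■■■■■■■■■■   
■■■■■■■■■■   
■■■■■■■■■■   
■■■■■■■■■■   
■■■■■■■■■■   
■■■■■■■■■■   
1■■■■■■■■■   
             
             
             
             
             
             


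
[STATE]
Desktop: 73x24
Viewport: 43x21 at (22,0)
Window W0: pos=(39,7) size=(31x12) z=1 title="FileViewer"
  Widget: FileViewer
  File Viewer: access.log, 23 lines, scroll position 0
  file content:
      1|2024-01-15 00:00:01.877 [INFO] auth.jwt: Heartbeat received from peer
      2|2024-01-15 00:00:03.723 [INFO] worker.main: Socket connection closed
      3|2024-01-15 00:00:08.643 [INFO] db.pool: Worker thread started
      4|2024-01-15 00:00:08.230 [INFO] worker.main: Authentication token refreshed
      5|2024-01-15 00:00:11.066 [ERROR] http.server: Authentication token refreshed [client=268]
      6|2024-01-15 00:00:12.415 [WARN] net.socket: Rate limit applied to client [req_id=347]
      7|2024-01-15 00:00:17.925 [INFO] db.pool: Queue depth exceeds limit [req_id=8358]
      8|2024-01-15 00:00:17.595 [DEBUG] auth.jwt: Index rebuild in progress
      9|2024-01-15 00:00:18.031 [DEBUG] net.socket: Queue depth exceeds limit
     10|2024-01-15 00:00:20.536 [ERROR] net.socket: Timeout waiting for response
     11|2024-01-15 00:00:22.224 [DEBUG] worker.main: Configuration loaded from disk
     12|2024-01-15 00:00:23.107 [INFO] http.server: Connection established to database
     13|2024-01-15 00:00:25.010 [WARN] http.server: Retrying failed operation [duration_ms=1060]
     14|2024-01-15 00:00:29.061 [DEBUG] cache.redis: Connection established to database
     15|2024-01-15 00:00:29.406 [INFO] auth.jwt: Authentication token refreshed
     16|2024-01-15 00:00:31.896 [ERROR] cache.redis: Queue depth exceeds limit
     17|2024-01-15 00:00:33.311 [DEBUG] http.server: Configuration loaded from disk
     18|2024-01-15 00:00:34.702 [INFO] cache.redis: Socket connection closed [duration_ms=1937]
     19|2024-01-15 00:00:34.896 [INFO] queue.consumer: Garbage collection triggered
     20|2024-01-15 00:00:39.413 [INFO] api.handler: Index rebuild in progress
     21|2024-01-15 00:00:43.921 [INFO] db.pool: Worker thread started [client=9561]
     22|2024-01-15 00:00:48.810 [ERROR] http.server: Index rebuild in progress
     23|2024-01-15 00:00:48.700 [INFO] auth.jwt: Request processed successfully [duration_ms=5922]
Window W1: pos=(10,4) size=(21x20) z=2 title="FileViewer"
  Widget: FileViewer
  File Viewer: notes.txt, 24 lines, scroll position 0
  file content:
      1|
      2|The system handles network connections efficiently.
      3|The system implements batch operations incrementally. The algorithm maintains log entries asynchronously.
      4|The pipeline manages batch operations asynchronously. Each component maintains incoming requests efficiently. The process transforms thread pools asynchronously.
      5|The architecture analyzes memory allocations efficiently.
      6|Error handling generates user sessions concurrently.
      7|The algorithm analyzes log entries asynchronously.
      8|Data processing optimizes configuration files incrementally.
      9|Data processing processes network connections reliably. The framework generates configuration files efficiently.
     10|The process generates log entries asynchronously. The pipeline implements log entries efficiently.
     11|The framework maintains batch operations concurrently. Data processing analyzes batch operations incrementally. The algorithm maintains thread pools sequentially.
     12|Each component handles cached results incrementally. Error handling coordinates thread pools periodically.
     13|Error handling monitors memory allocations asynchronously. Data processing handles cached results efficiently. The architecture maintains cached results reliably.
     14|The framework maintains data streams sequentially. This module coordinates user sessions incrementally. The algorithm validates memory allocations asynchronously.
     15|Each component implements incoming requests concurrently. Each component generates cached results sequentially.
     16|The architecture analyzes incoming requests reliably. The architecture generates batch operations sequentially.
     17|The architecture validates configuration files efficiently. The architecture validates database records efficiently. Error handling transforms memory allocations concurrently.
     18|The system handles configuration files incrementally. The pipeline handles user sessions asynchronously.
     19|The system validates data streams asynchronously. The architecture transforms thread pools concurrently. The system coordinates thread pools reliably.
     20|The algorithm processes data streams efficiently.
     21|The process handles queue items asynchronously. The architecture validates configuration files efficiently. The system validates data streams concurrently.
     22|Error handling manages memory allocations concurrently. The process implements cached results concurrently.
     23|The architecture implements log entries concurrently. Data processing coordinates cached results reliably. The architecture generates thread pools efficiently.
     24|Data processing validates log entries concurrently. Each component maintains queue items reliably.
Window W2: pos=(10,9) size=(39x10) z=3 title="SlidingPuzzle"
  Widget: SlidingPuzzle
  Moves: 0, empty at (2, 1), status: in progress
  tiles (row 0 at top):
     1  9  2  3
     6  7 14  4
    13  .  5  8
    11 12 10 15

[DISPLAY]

                                           
                                           
                                           
                                           
━━━━━━━━┓                                  
        ┃                                  
────────┨                                  
       ▲┃        ┏━━━━━━━━━━━━━━━━━━━━━━━━━
handles█┃        ┃ FileViewer              
━━━━━━━━━━━━━━━━━━━━━━━━━━┓────────────────
zle                       ┃5 00:00:01.877 [
──────────────────────────┨5 00:00:03.723 [
────┬────┐                ┃5 00:00:08.643 [
  2 │  3 │                ┃5 00:00:08.230 [
────┼────┤                ┃5 00:00:11.066 [
 14 │  4 │                ┃5 00:00:12.415 [
────┼────┤                ┃5 00:00:17.925 [
  5 │  8 │                ┃5 00:00:17.595 [
━━━━━━━━━━━━━━━━━━━━━━━━━━┛━━━━━━━━━━━━━━━━
ing mon░┃                                  
rk main░┃                                  


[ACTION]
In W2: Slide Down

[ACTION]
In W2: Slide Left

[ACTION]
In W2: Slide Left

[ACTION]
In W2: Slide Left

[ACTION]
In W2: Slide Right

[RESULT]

                                           
                                           
                                           
                                           
━━━━━━━━┓                                  
        ┃                                  
────────┨                                  
       ▲┃        ┏━━━━━━━━━━━━━━━━━━━━━━━━━
handles█┃        ┃ FileViewer              
━━━━━━━━━━━━━━━━━━━━━━━━━━┓────────────────
zle                       ┃5 00:00:01.877 [
──────────────────────────┨5 00:00:03.723 [
────┬────┐                ┃5 00:00:08.643 [
  2 │  3 │                ┃5 00:00:08.230 [
────┼────┤                ┃5 00:00:11.066 [
    │  4 │                ┃5 00:00:12.415 [
────┼────┤                ┃5 00:00:17.925 [
  5 │  8 │                ┃5 00:00:17.595 [
━━━━━━━━━━━━━━━━━━━━━━━━━━┛━━━━━━━━━━━━━━━━
ing mon░┃                                  
rk main░┃                                  


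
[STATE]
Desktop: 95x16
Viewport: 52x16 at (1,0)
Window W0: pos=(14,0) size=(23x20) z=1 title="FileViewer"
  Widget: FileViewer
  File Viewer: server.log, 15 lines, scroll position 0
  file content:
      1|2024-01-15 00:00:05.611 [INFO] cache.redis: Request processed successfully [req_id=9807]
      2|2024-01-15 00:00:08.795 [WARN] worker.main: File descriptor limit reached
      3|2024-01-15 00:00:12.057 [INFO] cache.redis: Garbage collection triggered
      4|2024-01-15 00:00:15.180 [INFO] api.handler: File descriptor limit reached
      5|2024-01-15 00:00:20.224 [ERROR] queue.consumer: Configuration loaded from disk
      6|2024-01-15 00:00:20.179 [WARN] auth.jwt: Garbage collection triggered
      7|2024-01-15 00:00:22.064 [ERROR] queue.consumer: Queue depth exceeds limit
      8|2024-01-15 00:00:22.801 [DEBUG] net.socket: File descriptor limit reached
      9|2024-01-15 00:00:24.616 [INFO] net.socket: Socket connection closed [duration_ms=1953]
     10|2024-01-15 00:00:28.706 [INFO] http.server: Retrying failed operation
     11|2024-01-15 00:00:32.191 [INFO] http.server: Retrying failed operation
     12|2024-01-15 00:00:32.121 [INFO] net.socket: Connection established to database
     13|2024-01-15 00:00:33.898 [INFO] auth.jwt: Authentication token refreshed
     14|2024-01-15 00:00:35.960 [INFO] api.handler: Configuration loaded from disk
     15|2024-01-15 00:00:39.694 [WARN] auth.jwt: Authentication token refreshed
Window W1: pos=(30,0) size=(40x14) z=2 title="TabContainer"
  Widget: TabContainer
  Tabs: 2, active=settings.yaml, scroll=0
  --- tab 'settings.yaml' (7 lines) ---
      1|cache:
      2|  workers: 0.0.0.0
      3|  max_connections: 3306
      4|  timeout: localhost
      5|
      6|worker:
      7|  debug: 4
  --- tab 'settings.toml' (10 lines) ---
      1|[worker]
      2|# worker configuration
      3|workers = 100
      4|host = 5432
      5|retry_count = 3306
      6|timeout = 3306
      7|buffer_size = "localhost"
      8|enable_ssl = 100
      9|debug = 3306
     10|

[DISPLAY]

             ┏━━━━━━━━━━━━━━━┏━━━━━━━━━━━━━━━━━━━━━━
             ┃ FileViewer    ┃ TabContainer         
             ┠───────────────┠──────────────────────
             ┃2024-01-15 00:0┃[settings.yaml]│ setti
             ┃2024-01-15 00:0┃──────────────────────
             ┃2024-01-15 00:0┃cache:                
             ┃2024-01-15 00:0┃  workers: 0.0.0.0    
             ┃2024-01-15 00:0┃  max_connections: 330
             ┃2024-01-15 00:0┃  timeout: localhost  
             ┃2024-01-15 00:0┃                      
             ┃2024-01-15 00:0┃worker:               
             ┃2024-01-15 00:0┃  debug: 4            
             ┃2024-01-15 00:0┃                      
             ┃2024-01-15 00:0┗━━━━━━━━━━━━━━━━━━━━━━
             ┃2024-01-15 00:00:32.░┃                
             ┃2024-01-15 00:00:33.░┃                


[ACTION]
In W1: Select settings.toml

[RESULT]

             ┏━━━━━━━━━━━━━━━┏━━━━━━━━━━━━━━━━━━━━━━
             ┃ FileViewer    ┃ TabContainer         
             ┠───────────────┠──────────────────────
             ┃2024-01-15 00:0┃ settings.yaml │[setti
             ┃2024-01-15 00:0┃──────────────────────
             ┃2024-01-15 00:0┃[worker]              
             ┃2024-01-15 00:0┃# worker configuration
             ┃2024-01-15 00:0┃workers = 100         
             ┃2024-01-15 00:0┃host = 5432           
             ┃2024-01-15 00:0┃retry_count = 3306    
             ┃2024-01-15 00:0┃timeout = 3306        
             ┃2024-01-15 00:0┃buffer_size = "localho
             ┃2024-01-15 00:0┃enable_ssl = 100      
             ┃2024-01-15 00:0┗━━━━━━━━━━━━━━━━━━━━━━
             ┃2024-01-15 00:00:32.░┃                
             ┃2024-01-15 00:00:33.░┃                


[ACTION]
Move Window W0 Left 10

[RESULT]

   ┏━━━━━━━━━━━━━━━━━━━━━┓   ┏━━━━━━━━━━━━━━━━━━━━━━
   ┃ FileViewer          ┃   ┃ TabContainer         
   ┠─────────────────────┨   ┠──────────────────────
   ┃2024-01-15 00:00:05.▲┃   ┃ settings.yaml │[setti
   ┃2024-01-15 00:00:08.█┃   ┃──────────────────────
   ┃2024-01-15 00:00:12.░┃   ┃[worker]              
   ┃2024-01-15 00:00:15.░┃   ┃# worker configuration
   ┃2024-01-15 00:00:20.░┃   ┃workers = 100         
   ┃2024-01-15 00:00:20.░┃   ┃host = 5432           
   ┃2024-01-15 00:00:22.░┃   ┃retry_count = 3306    
   ┃2024-01-15 00:00:22.░┃   ┃timeout = 3306        
   ┃2024-01-15 00:00:24.░┃   ┃buffer_size = "localho
   ┃2024-01-15 00:00:28.░┃   ┃enable_ssl = 100      
   ┃2024-01-15 00:00:32.░┃   ┗━━━━━━━━━━━━━━━━━━━━━━
   ┃2024-01-15 00:00:32.░┃                          
   ┃2024-01-15 00:00:33.░┃                          


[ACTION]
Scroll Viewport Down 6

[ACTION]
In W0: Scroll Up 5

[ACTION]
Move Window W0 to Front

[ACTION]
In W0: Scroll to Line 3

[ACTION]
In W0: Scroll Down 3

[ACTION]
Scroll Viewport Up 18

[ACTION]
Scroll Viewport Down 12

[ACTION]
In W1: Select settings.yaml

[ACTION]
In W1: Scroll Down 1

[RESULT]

   ┏━━━━━━━━━━━━━━━━━━━━━┓   ┏━━━━━━━━━━━━━━━━━━━━━━
   ┃ FileViewer          ┃   ┃ TabContainer         
   ┠─────────────────────┨   ┠──────────────────────
   ┃2024-01-15 00:00:05.▲┃   ┃[settings.yaml]│ setti
   ┃2024-01-15 00:00:08.█┃   ┃──────────────────────
   ┃2024-01-15 00:00:12.░┃   ┃  workers: 0.0.0.0    
   ┃2024-01-15 00:00:15.░┃   ┃  max_connections: 330
   ┃2024-01-15 00:00:20.░┃   ┃  timeout: localhost  
   ┃2024-01-15 00:00:20.░┃   ┃                      
   ┃2024-01-15 00:00:22.░┃   ┃worker:               
   ┃2024-01-15 00:00:22.░┃   ┃  debug: 4            
   ┃2024-01-15 00:00:24.░┃   ┃                      
   ┃2024-01-15 00:00:28.░┃   ┃                      
   ┃2024-01-15 00:00:32.░┃   ┗━━━━━━━━━━━━━━━━━━━━━━
   ┃2024-01-15 00:00:32.░┃                          
   ┃2024-01-15 00:00:33.░┃                          


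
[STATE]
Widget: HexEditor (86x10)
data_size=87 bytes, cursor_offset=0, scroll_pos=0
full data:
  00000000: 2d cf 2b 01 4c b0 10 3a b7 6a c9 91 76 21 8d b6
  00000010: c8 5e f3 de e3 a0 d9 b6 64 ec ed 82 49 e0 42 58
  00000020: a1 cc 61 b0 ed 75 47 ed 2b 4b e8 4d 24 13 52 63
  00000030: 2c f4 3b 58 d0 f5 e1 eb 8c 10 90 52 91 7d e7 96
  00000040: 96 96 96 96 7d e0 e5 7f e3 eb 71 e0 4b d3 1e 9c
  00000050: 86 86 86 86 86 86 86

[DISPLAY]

00000000  2D cf 2b 01 4c b0 10 3a  b7 6a c9 91 76 21 8d b6  |-.+.L..:.j..v!..|        
00000010  c8 5e f3 de e3 a0 d9 b6  64 ec ed 82 49 e0 42 58  |.^......d...I.BX|        
00000020  a1 cc 61 b0 ed 75 47 ed  2b 4b e8 4d 24 13 52 63  |..a..uG.+K.M$.Rc|        
00000030  2c f4 3b 58 d0 f5 e1 eb  8c 10 90 52 91 7d e7 96  |,.;X.......R.}..|        
00000040  96 96 96 96 7d e0 e5 7f  e3 eb 71 e0 4b d3 1e 9c  |....}.....q.K...|        
00000050  86 86 86 86 86 86 86                              |.......         |        
                                                                                      
                                                                                      
                                                                                      
                                                                                      


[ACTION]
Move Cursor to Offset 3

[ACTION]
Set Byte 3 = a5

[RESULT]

00000000  2d cf 2b A5 4c b0 10 3a  b7 6a c9 91 76 21 8d b6  |-.+.L..:.j..v!..|        
00000010  c8 5e f3 de e3 a0 d9 b6  64 ec ed 82 49 e0 42 58  |.^......d...I.BX|        
00000020  a1 cc 61 b0 ed 75 47 ed  2b 4b e8 4d 24 13 52 63  |..a..uG.+K.M$.Rc|        
00000030  2c f4 3b 58 d0 f5 e1 eb  8c 10 90 52 91 7d e7 96  |,.;X.......R.}..|        
00000040  96 96 96 96 7d e0 e5 7f  e3 eb 71 e0 4b d3 1e 9c  |....}.....q.K...|        
00000050  86 86 86 86 86 86 86                              |.......         |        
                                                                                      
                                                                                      
                                                                                      
                                                                                      


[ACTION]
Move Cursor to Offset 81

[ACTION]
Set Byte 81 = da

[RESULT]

00000000  2d cf 2b a5 4c b0 10 3a  b7 6a c9 91 76 21 8d b6  |-.+.L..:.j..v!..|        
00000010  c8 5e f3 de e3 a0 d9 b6  64 ec ed 82 49 e0 42 58  |.^......d...I.BX|        
00000020  a1 cc 61 b0 ed 75 47 ed  2b 4b e8 4d 24 13 52 63  |..a..uG.+K.M$.Rc|        
00000030  2c f4 3b 58 d0 f5 e1 eb  8c 10 90 52 91 7d e7 96  |,.;X.......R.}..|        
00000040  96 96 96 96 7d e0 e5 7f  e3 eb 71 e0 4b d3 1e 9c  |....}.....q.K...|        
00000050  86 DA 86 86 86 86 86                              |.......         |        
                                                                                      
                                                                                      
                                                                                      
                                                                                      


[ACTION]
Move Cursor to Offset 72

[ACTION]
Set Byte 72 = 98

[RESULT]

00000000  2d cf 2b a5 4c b0 10 3a  b7 6a c9 91 76 21 8d b6  |-.+.L..:.j..v!..|        
00000010  c8 5e f3 de e3 a0 d9 b6  64 ec ed 82 49 e0 42 58  |.^......d...I.BX|        
00000020  a1 cc 61 b0 ed 75 47 ed  2b 4b e8 4d 24 13 52 63  |..a..uG.+K.M$.Rc|        
00000030  2c f4 3b 58 d0 f5 e1 eb  8c 10 90 52 91 7d e7 96  |,.;X.......R.}..|        
00000040  96 96 96 96 7d e0 e5 7f  98 eb 71 e0 4b d3 1e 9c  |....}.....q.K...|        
00000050  86 da 86 86 86 86 86                              |.......         |        
                                                                                      
                                                                                      
                                                                                      
                                                                                      


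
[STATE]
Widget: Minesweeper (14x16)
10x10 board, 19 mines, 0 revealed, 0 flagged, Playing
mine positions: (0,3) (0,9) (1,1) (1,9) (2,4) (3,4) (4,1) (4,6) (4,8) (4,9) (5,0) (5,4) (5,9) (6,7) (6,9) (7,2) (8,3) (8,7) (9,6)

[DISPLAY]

■■■■■■■■■■    
■■■■■■■■■■    
■■■■■■■■■■    
■■■■■■■■■■    
■■■■■■■■■■    
■■■■■■■■■■    
■■■■■■■■■■    
■■■■■■■■■■    
■■■■■■■■■■    
■■■■■■■■■■    
              
              
              
              
              
              


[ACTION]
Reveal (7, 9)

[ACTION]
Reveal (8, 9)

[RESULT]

■■■■■■■■■■    
■■■■■■■■■■    
■■■■■■■■■■    
■■■■■■■■■■    
■■■■■■■■■■    
■■■■■■■■■■    
■■■■■■■■■■    
■■■■■■■■31    
■■■■■■■■1     
■■■■■■■■1     
              
              
              
              
              
              


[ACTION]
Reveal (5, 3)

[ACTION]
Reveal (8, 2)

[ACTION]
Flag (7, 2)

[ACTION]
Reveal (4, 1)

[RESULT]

■■■✹■■■■■✹    
■✹■■■■■■■✹    
■■■■✹■■■■■    
■■■■✹■■■■■    
■✹■■■■✹■✹✹    
✹■■1✹■■■■✹    
■■■■■■■✹■✹    
■■✹■■■■■31    
■■2✹■■■✹1     
■■■■■■✹■1     
              
              
              
              
              
              


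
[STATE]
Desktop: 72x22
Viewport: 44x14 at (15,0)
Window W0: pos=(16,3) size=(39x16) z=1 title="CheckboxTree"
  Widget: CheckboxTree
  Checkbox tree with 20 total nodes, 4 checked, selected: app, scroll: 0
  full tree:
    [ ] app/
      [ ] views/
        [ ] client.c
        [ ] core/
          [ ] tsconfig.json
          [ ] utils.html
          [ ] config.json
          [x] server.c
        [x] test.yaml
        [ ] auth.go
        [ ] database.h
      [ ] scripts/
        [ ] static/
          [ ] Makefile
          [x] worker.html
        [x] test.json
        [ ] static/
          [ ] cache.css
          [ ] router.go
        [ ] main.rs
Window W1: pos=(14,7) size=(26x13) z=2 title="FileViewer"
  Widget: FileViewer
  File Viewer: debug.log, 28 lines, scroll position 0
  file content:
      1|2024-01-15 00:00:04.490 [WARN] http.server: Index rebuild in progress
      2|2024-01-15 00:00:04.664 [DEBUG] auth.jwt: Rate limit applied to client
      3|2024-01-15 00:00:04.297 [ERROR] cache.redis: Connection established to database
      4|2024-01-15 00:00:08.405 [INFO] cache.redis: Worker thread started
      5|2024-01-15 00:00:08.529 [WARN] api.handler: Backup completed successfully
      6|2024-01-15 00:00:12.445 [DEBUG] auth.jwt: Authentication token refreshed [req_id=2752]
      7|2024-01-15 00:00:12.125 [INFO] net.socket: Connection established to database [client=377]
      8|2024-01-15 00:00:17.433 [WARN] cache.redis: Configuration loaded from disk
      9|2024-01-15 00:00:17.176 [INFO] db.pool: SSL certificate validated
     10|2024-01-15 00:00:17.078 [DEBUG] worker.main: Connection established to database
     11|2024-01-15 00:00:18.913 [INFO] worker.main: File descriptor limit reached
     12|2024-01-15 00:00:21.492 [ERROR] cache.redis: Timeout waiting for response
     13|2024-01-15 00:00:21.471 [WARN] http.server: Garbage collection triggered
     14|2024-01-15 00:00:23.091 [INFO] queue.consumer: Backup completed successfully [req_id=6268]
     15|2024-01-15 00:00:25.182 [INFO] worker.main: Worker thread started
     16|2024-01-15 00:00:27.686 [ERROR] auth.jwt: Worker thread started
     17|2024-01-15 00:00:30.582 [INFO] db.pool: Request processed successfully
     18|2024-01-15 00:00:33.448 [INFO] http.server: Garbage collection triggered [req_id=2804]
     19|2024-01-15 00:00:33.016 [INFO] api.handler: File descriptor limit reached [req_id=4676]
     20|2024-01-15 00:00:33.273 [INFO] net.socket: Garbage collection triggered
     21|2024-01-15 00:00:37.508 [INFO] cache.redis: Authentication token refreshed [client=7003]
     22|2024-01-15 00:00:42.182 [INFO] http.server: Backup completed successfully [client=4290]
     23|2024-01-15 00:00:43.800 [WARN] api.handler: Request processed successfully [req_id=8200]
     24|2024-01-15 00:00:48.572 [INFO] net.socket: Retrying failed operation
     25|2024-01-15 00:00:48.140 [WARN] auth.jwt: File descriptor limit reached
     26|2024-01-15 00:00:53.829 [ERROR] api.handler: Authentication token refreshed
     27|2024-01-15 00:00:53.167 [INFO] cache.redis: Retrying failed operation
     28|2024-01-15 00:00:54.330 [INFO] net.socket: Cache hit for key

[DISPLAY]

                                            
                                            
                                            
 ┏━━━━━━━━━━━━━━━━━━━━━━━━━━━━━━━━━━━━━┓    
 ┃ CheckboxTree                        ┃    
 ┠─────────────────────────────────────┨    
 ┃>[-] app/                            ┃    
━━━━━━━━━━━━━━━━━━━━━━━━┓              ┃    
 FileViewer             ┃              ┃    
────────────────────────┨              ┃    
2024-01-15 00:00:04.490▲┃n             ┃    
2024-01-15 00:00:04.664█┃              ┃    
2024-01-15 00:00:04.297░┃              ┃    
2024-01-15 00:00:08.405░┃              ┃    


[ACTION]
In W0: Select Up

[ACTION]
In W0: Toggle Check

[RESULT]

                                            
                                            
                                            
 ┏━━━━━━━━━━━━━━━━━━━━━━━━━━━━━━━━━━━━━┓    
 ┃ CheckboxTree                        ┃    
 ┠─────────────────────────────────────┨    
 ┃>[x] app/                            ┃    
━━━━━━━━━━━━━━━━━━━━━━━━┓              ┃    
 FileViewer             ┃              ┃    
────────────────────────┨              ┃    
2024-01-15 00:00:04.490▲┃n             ┃    
2024-01-15 00:00:04.664█┃              ┃    
2024-01-15 00:00:04.297░┃              ┃    
2024-01-15 00:00:08.405░┃              ┃    


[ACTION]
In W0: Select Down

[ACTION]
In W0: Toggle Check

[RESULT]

                                            
                                            
                                            
 ┏━━━━━━━━━━━━━━━━━━━━━━━━━━━━━━━━━━━━━┓    
 ┃ CheckboxTree                        ┃    
 ┠─────────────────────────────────────┨    
 ┃ [-] app/                            ┃    
━━━━━━━━━━━━━━━━━━━━━━━━┓              ┃    
 FileViewer             ┃              ┃    
────────────────────────┨              ┃    
2024-01-15 00:00:04.490▲┃n             ┃    
2024-01-15 00:00:04.664█┃              ┃    
2024-01-15 00:00:04.297░┃              ┃    
2024-01-15 00:00:08.405░┃              ┃    
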